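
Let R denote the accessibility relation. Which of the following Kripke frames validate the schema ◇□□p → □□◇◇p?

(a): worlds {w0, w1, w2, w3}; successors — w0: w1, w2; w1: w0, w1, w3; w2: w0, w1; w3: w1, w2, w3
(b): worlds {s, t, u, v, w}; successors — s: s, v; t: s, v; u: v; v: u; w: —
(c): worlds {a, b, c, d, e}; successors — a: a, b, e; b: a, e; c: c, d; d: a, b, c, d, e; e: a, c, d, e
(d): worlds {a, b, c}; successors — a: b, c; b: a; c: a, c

(a), (c), (d)

The schema corresponds to a generalized confluence (Geach) condition: ∀x ∀y ∀z ((xRy ∧ xR²z) → ∃w (yR²w ∧ zR²w)).
(a): satisfies the condition.
(b): fails — sRv, sR²u but no w* with vR²w* and uR²w*.
(c): satisfies the condition.
(d): satisfies the condition.
Valid on: (a), (c), (d).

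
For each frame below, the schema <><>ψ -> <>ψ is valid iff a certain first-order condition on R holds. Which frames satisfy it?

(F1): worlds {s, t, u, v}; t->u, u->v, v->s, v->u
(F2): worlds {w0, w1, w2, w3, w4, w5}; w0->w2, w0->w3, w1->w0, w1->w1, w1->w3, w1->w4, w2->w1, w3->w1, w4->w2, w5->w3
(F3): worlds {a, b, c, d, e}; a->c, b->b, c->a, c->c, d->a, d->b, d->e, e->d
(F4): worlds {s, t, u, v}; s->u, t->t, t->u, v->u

(F4)

The schema corresponds to transitivity: forall x forall y forall z (Rxy & Ryz -> Rxz).
(F1): fails — Rtu and Ruv but not Rtv.
(F2): fails — Rw1w0 and Rw0w2 but not Rw1w2.
(F3): fails — Rde and Red but not Rdd.
(F4): holds.
Valid on: (F4).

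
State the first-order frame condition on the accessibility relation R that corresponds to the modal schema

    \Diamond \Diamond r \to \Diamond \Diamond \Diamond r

This is a Sahlqvist (Geach-type) schema ◇^2□^0r → □^0◇^3r.
First-order correspondent: \forall x \forall y (x R^2 y \to \exists w (y = w \wedge x R^3 w)).

\forall x \forall y (x R^2 y \to \exists w (y = w \wedge x R^3 w))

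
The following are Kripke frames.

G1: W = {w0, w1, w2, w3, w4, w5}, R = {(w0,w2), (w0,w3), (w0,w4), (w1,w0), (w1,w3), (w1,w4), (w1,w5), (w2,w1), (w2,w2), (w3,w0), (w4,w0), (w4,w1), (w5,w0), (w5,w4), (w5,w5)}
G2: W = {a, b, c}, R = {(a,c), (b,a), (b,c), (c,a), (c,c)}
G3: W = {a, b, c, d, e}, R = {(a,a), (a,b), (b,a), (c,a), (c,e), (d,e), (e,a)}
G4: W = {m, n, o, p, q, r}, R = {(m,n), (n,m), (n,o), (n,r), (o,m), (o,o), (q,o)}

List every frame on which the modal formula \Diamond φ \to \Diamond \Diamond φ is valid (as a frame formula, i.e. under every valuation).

G2

This is the axiom for a generalized confluence (Geach) condition; its first-order frame correspondent is \forall x \forall y (xRy \to \exists w (y = w \wedge x R^2 w)).
G1: fails — w0Rw3 but no w with w3=w and w0R²w.
G2: holds.
G3: fails — cRe but no w with e=w and cR²w.
G4: fails — mRn but no w with n=w and mR²w.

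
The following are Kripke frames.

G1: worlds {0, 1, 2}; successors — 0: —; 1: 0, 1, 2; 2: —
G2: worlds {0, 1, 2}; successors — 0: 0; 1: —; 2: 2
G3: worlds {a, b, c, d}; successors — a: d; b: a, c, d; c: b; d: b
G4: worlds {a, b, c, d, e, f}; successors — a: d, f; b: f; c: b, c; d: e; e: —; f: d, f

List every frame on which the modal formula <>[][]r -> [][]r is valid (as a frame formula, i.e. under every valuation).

The schema corresponds to a generalized confluence (Geach) condition: forall x forall y forall z ((xRy & x R^2 z) -> exists w (y R^2 w & z = w)).
G1: fails — 1R0, 1R²0 but no w with 0R²w and 0=w.
G2: satisfies the condition.
G3: fails — aRd, aR²b but no w with dR²w and b=w.
G4: fails — aRd, aR²d but no w with dR²w and d=w.

G2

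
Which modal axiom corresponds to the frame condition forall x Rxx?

□ψ → ψ

A defining formula is □ψ → ψ (the T axiom).
Suppose □ψ→ψ is valid. At any x set V(ψ)={w : Rxw}. Then □ψ holds at x, so ψ holds at x, i.e. Rxx.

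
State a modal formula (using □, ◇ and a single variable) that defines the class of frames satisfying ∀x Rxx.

□r → r

This is reflexivity; the standard corresponding axiom is T: □r → r.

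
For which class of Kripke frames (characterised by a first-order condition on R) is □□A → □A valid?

Suppose □□A→□A is valid. Take Rxy and set V(A)={w : xR²w}. Then □□A at x, so □A at x, so A at y, i.e. ∃z(Rxz∧Rzy).
Conversely, any frame satisfying ∀x ∀y (Rxy → ∃z (Rxz ∧ Rzy)) validates the schema.
Frame condition: ∀x ∀y (Rxy → ∃z (Rxz ∧ Rzy)).

density: ∀x ∀y (Rxy → ∃z (Rxz ∧ Rzy))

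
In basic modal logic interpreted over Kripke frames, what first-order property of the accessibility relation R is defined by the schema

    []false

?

Emptiness of R

□⊥ is valid iff no world has any successor (otherwise □⊥ fails at any world with one).
Conversely, any frame satisfying forall x forall y ~Rxy validates the schema.
So the correspondent is emptiness of R.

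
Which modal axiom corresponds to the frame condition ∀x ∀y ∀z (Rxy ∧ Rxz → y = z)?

◇p → □p

A defining formula is ◇p → □p (the CD axiom).
Suppose ◇p→□p is valid. Take Rxy, Rxz and set V(p)={y}. Then ◇p at x, so □p at x, so p at z, i.e. z=y.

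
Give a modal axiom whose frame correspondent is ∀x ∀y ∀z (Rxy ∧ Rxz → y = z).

◇ψ → □ψ

A defining formula is ◇ψ → □ψ (the CD axiom).
Suppose ◇ψ→□ψ is valid. Take Rxy, Rxz and set V(ψ)={y}. Then ◇ψ at x, so □ψ at x, so ψ at z, i.e. z=y.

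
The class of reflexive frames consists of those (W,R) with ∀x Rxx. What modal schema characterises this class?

□s → s

A defining formula is □s → s (the T axiom).
Suppose □s→s is valid. At any x set V(s)={w : Rxw}. Then □s holds at x, so s holds at x, i.e. Rxx.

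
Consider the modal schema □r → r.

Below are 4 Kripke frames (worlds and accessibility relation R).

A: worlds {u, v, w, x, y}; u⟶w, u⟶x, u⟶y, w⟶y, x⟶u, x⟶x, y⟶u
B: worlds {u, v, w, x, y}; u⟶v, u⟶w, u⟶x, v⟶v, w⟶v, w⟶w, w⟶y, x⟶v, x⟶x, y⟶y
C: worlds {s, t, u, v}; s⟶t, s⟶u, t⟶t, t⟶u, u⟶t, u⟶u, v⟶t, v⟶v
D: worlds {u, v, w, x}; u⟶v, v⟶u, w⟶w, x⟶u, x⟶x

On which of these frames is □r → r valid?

none

Frame correspondent (Sahlqvist): ∀x Rxx — i.e. reflexivity.
A: fails — world u does not see itself.
B: fails — world u does not see itself.
C: fails — world s does not see itself.
D: fails — world u does not see itself.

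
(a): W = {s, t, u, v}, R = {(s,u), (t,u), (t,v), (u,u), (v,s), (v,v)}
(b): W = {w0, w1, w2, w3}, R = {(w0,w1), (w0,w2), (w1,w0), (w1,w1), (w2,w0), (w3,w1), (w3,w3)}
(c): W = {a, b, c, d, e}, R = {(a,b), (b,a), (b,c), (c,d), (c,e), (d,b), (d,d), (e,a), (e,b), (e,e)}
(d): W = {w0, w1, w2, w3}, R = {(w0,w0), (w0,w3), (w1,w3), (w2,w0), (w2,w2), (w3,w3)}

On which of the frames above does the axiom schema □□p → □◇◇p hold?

(a), (b), (d)

The schema corresponds to a generalized confluence (Geach) condition: ∀x ∀z (xRz → ∃w (xR²w ∧ zR²w)).
(a): ✓.
(b): ✓.
(c): fails — aRb but no w with aR²w and bR²w.
(d): ✓.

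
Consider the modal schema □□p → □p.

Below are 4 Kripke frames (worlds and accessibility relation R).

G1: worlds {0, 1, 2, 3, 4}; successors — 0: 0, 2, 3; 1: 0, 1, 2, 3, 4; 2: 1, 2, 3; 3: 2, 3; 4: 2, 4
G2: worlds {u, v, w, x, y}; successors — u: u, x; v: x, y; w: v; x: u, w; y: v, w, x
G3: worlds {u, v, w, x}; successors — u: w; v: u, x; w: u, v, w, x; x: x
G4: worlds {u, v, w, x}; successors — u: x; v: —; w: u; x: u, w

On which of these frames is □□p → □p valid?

The schema corresponds to density: ∀x ∀y (Rxy → ∃z (Rxz ∧ Rzy)).
G1: holds.
G2: fails — Rxw but no z with Rxz and Rzw.
G3: fails — Rvu but no z with Rvz and Rzu.
G4: fails — Rxw but no z with Rxz and Rzw.

G1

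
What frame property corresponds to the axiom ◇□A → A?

This is frame-equivalent to A → □◇A (substitute ¬A for A and contrapose).
Suppose A→□◇A is valid. Take Rxy and set V(A)={x}. Then A at x, so □◇A at x, so ◇A at y, so some z with Ryz has A; z=x, i.e. Ryx.
Conversely, any frame satisfying ∀x ∀y (Rxy → Ryx) validates the schema.
Frame condition: ∀x ∀y (Rxy → Ryx).

Symmetry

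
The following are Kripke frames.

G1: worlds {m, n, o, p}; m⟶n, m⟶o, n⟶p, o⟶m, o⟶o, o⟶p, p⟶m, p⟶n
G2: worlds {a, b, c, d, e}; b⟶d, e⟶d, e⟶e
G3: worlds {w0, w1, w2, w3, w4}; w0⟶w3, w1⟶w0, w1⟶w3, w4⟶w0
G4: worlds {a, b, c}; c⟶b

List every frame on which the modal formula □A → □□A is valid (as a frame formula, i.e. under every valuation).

The schema corresponds to transitivity: ∀x ∀y ∀z (Rxy ∧ Ryz → Rxz).
G1: fails — Rom and Rmn but not Ron.
G2: holds.
G3: fails — Rw4w0 and Rw0w3 but not Rw4w3.
G4: holds.
Valid on: G2, G4.

G2, G4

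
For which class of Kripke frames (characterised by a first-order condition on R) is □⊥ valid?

emptiness of R

□⊥ is valid iff no world has any successor (otherwise □⊥ fails at any world with one).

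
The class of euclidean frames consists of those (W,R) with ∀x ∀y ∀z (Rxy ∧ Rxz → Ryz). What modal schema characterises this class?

◇q → □◇q

This is the Euclidean property; the standard corresponding axiom is 5: ◇q → □◇q.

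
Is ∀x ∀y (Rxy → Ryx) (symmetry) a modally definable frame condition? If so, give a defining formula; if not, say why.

Definable; r → □◇r defines it

This is a Sahlqvist condition; the B axiom r → □◇r defines it.
Suppose r→□◇r is valid. Take Rxy and set V(r)={x}. Then r at x, so □◇r at x, so ◇r at y, so some z with Ryz has r; z=x, i.e. Ryx.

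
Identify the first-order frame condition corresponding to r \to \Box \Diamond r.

symmetry

Suppose r→□◇r is valid. Take Rxy and set V(r)={x}. Then r at x, so □◇r at x, so ◇r at y, so some z with Ryz has r; z=x, i.e. Ryx.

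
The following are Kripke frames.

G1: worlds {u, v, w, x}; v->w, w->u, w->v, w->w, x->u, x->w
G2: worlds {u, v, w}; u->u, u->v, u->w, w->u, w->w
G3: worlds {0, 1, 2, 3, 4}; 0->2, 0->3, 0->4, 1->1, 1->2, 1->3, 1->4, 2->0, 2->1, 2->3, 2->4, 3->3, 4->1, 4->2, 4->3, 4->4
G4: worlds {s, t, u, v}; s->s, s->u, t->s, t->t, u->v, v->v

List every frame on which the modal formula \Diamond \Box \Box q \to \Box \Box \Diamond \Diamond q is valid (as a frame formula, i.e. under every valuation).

G3

Frame correspondent (Sahlqvist): \forall x \forall y \forall z ((xRy \wedge x R^2 z) \to \exists w (y R^2 w \wedge z R^2 w)) — i.e. a generalized confluence (Geach) condition.
G1: fails — vRw, vR²u but no t with wR²t and uR²t.
G2: fails — uRu, uR²v but no t with uR²t and vR²t.
G3: ✓.
G4: fails — tRt, tR²u but no w with tR²w and uR²w.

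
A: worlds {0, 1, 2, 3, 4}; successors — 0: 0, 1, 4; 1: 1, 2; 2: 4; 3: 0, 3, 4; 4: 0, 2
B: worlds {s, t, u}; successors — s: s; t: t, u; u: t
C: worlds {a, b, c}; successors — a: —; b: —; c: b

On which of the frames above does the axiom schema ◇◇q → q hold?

The schema corresponds to a generalized confluence (Geach) condition: ∀x ∀y (xR²y → ∃w (y = w ∧ x = w)).
A: fails — 0R²1 but 1 ≠ 0.
B: fails — tR²u but u ≠ t.
C: condition met.
Valid on: C.

C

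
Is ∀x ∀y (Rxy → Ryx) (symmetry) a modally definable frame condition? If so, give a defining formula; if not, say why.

Yes — defined by p → □◇p

The condition is symmetry. A defining modal formula is p → □◇p.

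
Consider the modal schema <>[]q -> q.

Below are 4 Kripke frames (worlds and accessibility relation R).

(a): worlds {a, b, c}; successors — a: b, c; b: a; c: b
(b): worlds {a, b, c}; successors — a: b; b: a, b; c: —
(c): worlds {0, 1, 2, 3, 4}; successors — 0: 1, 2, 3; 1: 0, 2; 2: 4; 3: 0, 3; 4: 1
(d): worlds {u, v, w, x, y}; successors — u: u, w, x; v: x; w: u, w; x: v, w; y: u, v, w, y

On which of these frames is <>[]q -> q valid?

Frame correspondent (Sahlqvist): forall x forall y (Rxy -> Ryx) — i.e. symmetry.
(a): fails — Rac but not Rca.
(b): condition met.
(c): fails — R02 but not R20.
(d): fails — Rxw but not Rwx.
Valid on: (b).

(b)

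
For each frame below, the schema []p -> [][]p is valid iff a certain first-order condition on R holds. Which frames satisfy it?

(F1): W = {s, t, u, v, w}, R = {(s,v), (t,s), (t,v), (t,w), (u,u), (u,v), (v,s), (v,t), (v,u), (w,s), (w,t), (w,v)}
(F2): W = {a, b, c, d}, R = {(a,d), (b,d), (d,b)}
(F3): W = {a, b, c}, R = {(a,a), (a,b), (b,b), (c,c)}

(F3)

This is the axiom for transitivity; its first-order frame correspondent is forall x forall y forall z (Rxy & Ryz -> Rxz).
(F1): fails — Ruv and Rvt but not Rut.
(F2): fails — Rdb and Rbd but not Rdd.
(F3): holds.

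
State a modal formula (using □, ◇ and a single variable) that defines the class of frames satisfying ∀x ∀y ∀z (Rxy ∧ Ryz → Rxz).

□s → □□s

A defining formula is □s → □□s (the 4 axiom).
Suppose □s→□□s is valid. Take Rxy, Ryz and set V(s)={w : Rxw}. Then □s at x, so □□s at x, so □s at y, so s at z, i.e. Rxz.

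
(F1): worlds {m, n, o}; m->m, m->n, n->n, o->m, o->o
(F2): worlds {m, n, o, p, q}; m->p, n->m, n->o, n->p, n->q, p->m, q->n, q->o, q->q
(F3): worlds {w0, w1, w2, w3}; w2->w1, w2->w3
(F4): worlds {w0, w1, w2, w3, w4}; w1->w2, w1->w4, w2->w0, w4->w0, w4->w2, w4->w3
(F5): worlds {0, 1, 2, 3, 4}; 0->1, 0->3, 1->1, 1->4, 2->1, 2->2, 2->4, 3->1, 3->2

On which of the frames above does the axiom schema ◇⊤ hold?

This is the axiom for seriality; its first-order frame correspondent is ∀x ∃y Rxy.
(F1): satisfies the condition.
(F2): fails — world o has no successor.
(F3): fails — world w0 has no successor.
(F4): fails — world w0 has no successor.
(F5): fails — world 4 has no successor.

(F1)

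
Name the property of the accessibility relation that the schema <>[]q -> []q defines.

Replacing q by ¬q and contraposing gives the equivalent schema ◇q → □◇q.
Suppose ◇q→□◇q is valid. Take Rxy, Rxz and set V(q)={y}. Then ◇q at x, so □◇q at x, so ◇q at z, so some w with Rzw has q; w=y, i.e. Rzy. By symmetry of the argument, Ryz.
The converse is a direct semantic check.
So the correspondent is the Euclidean property.

The Euclidean property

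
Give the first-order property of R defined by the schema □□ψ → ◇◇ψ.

This is a Sahlqvist (Geach-type) schema ◇^0□^2ψ → □^0◇^2ψ.
First-order correspondent: ∀x ∃w (xR²w ∧ xR²w).

∀x ∃w (xR²w ∧ xR²w)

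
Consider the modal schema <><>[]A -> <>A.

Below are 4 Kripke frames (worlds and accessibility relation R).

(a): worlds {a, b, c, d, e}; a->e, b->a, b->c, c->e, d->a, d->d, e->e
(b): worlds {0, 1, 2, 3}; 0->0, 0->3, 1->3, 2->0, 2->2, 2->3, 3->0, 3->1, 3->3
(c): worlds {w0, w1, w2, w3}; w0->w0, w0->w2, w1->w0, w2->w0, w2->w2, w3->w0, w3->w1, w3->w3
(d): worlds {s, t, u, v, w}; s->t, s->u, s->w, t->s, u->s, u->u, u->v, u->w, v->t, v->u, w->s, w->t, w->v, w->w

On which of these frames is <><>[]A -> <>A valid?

(b), (c)

This is the axiom for a generalized confluence (Geach) condition; its first-order frame correspondent is forall x forall y (x R^2 y -> exists w (yRw & xRw)).
(a): fails — bR²e but no w with eRw and bRw.
(b): satisfies the condition.
(c): satisfies the condition.
(d): fails — sR²t but no w* with tRw* and sRw*.
Valid on: (b), (c).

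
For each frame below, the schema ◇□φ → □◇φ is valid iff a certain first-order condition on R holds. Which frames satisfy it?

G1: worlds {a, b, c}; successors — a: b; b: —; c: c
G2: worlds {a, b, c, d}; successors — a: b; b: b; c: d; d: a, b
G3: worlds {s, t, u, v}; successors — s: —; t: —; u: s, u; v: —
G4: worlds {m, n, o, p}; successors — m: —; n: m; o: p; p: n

G2

Frame correspondent (Sahlqvist): ∀x ∀y ∀z (Rxy ∧ Rxz → ∃w (Ryw ∧ Rzw)) — i.e. convergence.
G1: fails — Rab and Rab but b and b have no common successor.
G2: holds.
G3: fails — Rus and Rus but s and s have no common successor.
G4: fails — Rnm and Rnm but m and m have no common successor.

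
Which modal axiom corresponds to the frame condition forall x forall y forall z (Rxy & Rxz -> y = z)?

The condition is partial functionality. The CD schema ◇r → □r defines it.
Suppose ◇r→□r is valid. Take Rxy, Rxz and set V(r)={y}. Then ◇r at x, so □r at x, so r at z, i.e. z=y.

◇r → □r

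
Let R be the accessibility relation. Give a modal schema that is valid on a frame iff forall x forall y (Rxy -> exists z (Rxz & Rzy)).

□□ψ → □ψ

This is density; the standard corresponding axiom is C4: □□ψ → □ψ.
Suppose □□ψ→□ψ is valid. Take Rxy and set V(ψ)={w : xR²w}. Then □□ψ at x, so □ψ at x, so ψ at y, i.e. ∃z(Rxz∧Rzy).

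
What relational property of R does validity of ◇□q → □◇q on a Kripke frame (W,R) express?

Suppose ◇□q→□◇q is valid. Take Rxy, Rxz and set V(q)={w : Ryw}. Then □q at y so ◇□q at x, so □◇q at x, so ◇q at z, giving w with Rzw and Ryw.

Convergence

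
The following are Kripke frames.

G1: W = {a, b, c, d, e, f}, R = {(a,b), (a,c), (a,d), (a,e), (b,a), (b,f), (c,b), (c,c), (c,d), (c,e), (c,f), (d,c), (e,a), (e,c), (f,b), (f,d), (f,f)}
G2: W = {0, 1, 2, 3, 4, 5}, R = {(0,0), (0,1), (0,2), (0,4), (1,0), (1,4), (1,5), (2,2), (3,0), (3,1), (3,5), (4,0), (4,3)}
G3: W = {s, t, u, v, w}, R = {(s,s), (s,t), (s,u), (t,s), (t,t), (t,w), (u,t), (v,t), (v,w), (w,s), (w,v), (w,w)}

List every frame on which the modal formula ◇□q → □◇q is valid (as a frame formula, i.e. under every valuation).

G3

This is the axiom for convergence; its first-order frame correspondent is ∀x ∀y ∀z (Rxy ∧ Rxz → ∃w (Ryw ∧ Rzw)).
G1: fails — Rab and Rad but b and d have no common successor.
G2: fails — R02 and R01 but 2 and 1 have no common successor.
G3: condition met.
Valid on: G3.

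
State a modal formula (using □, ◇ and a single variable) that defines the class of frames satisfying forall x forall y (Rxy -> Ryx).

This is symmetry; the standard corresponding axiom is B: s → □◇s.
Suppose s→□◇s is valid. Take Rxy and set V(s)={x}. Then s at x, so □◇s at x, so ◇s at y, so some z with Ryz has s; z=x, i.e. Ryx.

s → □◇s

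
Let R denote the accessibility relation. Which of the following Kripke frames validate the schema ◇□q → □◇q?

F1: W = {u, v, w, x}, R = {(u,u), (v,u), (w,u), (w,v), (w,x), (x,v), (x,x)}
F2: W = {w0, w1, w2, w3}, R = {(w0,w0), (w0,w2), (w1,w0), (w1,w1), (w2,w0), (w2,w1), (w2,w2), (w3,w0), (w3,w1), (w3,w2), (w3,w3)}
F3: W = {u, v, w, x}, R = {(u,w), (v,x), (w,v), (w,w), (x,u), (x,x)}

The schema corresponds to convergence: ∀x ∀y ∀z (Rxy ∧ Rxz → ∃w (Ryw ∧ Rzw)).
F1: fails — Rwu and Rwx but u and x have no common successor.
F2: satisfies the condition.
F3: fails — Rww and Rwv but w and v have no common successor.
Valid on: F2.

F2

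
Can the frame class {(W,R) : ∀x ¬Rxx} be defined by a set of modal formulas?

No — not modally definable

Any modally definable frame class is closed under surjective bounded morphisms.
The 4-cycle (worlds s,t,u,v with s→t→u→v→s) is irreflexive, and the map sending every world to a single reflexive point • is a surjective bounded morphism (forth: every edge maps to (•,•); back: every world has a successor). So any modal formula valid on the 4-cycle is also valid on the reflexive point, which is not irreflexive.
Hence irreflexivity is not modally definable.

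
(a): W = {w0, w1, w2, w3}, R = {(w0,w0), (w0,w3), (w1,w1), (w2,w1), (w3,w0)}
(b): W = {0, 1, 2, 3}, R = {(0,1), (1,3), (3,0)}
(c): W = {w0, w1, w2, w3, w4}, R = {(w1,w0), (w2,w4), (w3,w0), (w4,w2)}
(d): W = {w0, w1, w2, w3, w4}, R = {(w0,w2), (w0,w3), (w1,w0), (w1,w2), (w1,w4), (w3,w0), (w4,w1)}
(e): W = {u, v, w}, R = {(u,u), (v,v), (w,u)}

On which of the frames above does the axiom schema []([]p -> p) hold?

Frame correspondent (Sahlqvist): forall x forall y (Rxy -> Ryy) — i.e. shift-reflexivity.
(a): fails — Rw0w3 but not Rw3w3.
(b): fails — R01 but not R11.
(c): fails — Rw2w4 but not Rw4w4.
(d): fails — Rw1w2 but not Rw2w2.
(e): ✓.
Valid on: (e).

(e)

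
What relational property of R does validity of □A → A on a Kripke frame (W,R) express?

reflexivity: ∀x Rxx

Suppose □A→A is valid. At any x set V(A)={w : Rxw}. Then □A holds at x, so A holds at x, i.e. Rxx.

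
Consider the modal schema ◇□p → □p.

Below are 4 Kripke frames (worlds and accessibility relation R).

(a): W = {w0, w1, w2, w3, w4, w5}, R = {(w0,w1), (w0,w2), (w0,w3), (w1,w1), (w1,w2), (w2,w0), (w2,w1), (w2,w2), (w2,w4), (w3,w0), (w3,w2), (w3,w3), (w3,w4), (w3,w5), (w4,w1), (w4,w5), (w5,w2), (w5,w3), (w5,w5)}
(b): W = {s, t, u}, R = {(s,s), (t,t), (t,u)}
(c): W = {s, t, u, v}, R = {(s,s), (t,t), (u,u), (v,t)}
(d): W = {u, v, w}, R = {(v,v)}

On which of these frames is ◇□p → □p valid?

(c), (d)

This is the axiom for the Euclidean property; its first-order frame correspondent is ∀x ∀y ∀z (Rxy ∧ Rxz → Ryz).
(a): fails — Rw0w1 and Rw0w3 but not Rw1w3.
(b): fails — Rtu and Rtt but not Rut.
(c): satisfies the condition.
(d): satisfies the condition.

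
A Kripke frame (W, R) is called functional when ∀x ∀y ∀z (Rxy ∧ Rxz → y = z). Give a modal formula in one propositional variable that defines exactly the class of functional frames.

This is partial functionality; the standard corresponding axiom is CD: ◇ψ → □ψ.
Suppose ◇ψ→□ψ is valid. Take Rxy, Rxz and set V(ψ)={y}. Then ◇ψ at x, so □ψ at x, so ψ at z, i.e. z=y.

◇ψ → □ψ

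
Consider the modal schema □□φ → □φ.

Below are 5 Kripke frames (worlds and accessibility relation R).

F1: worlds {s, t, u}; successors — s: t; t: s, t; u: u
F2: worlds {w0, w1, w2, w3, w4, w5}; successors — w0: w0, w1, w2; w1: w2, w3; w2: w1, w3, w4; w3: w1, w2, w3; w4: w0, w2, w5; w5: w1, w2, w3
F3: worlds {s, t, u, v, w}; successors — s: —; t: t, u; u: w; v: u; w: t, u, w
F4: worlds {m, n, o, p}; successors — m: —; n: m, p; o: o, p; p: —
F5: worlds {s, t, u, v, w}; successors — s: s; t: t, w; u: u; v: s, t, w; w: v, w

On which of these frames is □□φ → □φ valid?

F1, F5

This is the axiom for density; its first-order frame correspondent is ∀x ∀y (Rxy → ∃z (Rxz ∧ Rzy)).
F1: ✓.
F2: fails — Rw2w4 but no z with Rw2z and Rzw4.
F3: fails — Rvu but no z with Rvz and Rzu.
F4: fails — Rnm but no z with Rnz and Rzm.
F5: ✓.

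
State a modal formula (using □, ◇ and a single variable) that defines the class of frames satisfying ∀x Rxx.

□s → s

A defining formula is □s → s (the T axiom).
Suppose □s→s is valid. At any x set V(s)={w : Rxw}. Then □s holds at x, so s holds at x, i.e. Rxx.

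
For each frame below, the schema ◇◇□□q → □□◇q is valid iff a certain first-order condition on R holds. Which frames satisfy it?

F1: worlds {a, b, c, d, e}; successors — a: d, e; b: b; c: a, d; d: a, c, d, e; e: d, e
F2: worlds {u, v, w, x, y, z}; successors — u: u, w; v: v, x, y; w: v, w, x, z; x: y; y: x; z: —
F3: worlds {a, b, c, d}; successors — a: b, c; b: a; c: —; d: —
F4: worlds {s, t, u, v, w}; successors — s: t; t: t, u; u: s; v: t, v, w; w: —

F1

This is the axiom for a generalized confluence (Geach) condition; its first-order frame correspondent is ∀x ∀y ∀z ((xR²y ∧ xR²z) → ∃w (yR²w ∧ zRw)).
F1: satisfies the condition.
F2: fails — uR²u, uR²x but no t with uR²t and xRt.
F3: fails — aR²a, aR²a but no w with aR²w and aRw.
F4: fails — sR²u, sR²u but no w* with uR²w* and uRw*.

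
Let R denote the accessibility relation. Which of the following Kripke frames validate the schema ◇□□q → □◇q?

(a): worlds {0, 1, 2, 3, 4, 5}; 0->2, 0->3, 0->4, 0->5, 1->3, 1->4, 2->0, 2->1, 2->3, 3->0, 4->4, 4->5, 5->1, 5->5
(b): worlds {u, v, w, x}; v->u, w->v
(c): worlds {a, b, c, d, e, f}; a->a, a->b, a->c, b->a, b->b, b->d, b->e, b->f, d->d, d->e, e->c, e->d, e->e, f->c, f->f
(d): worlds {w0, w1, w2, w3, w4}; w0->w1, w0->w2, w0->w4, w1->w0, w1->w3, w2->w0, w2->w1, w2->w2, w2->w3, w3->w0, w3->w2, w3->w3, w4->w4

none

This is the axiom for a generalized confluence (Geach) condition; its first-order frame correspondent is ∀x ∀y ∀z ((xRy ∧ xRz) → ∃w (yR²w ∧ zRw)).
(a): fails — 0R3, 0R3 but no w with 3R²w and 3Rw.
(b): fails — vRu, vRu but no t with uR²t and uRt.
(c): fails — aRa, aRc but no w with aR²w and cRw.
(d): fails — w0Rw4, w0Rw1 but no w with w4R²w and w1Rw.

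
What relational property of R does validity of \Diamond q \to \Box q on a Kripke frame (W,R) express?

Suppose ◇q→□q is valid. Take Rxy, Rxz and set V(q)={y}. Then ◇q at x, so □q at x, so q at z, i.e. z=y.

partial functionality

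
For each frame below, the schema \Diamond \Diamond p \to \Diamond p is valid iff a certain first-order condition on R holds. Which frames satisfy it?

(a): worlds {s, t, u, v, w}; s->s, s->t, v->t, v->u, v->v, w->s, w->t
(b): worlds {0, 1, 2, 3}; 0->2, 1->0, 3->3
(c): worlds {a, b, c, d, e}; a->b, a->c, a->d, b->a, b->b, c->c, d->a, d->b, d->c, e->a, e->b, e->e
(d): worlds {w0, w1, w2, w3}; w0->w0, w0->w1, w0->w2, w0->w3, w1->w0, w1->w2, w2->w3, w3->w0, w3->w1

This is the axiom for transitivity; its first-order frame correspondent is \forall x \forall y \forall z (Rxy \wedge Ryz \to Rxz).
(a): holds.
(b): fails — R10 and R02 but not R12.
(c): fails — Rea and Rac but not Rec.
(d): fails — Rw1w2 and Rw2w3 but not Rw1w3.

(a)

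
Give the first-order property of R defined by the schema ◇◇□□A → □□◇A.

∀x ∀y ∀z ((xR²y ∧ xR²z) → ∃w (yR²w ∧ zRw))

This is a Sahlqvist (Geach-type) schema ◇^2□^2A → □^2◇^1A.
First-order correspondent: ∀x ∀y ∀z ((xR²y ∧ xR²z) → ∃w (yR²w ∧ zRw)).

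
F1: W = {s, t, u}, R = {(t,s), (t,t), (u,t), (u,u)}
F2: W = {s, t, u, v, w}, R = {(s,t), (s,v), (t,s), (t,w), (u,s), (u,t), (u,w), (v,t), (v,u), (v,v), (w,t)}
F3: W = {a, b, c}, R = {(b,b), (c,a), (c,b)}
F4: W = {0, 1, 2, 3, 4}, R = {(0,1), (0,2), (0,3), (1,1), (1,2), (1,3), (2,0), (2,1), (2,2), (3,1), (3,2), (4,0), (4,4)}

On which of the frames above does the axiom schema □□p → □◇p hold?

F2, F4

This is the axiom for a generalized confluence (Geach) condition; its first-order frame correspondent is ∀x ∀z (xRz → ∃w (xR²w ∧ zRw)).
F1: fails — tRs but no w with tR²w and sRw.
F2: holds.
F3: fails — cRa but no w with cR²w and aRw.
F4: holds.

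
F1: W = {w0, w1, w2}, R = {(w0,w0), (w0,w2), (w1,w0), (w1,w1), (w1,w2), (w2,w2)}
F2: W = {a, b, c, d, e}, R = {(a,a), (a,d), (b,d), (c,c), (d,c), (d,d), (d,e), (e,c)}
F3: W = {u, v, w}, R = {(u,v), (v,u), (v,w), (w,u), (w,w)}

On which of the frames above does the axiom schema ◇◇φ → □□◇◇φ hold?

none

This is the axiom for a generalized confluence (Geach) condition; its first-order frame correspondent is ∀x ∀y ∀z ((xR²y ∧ xR²z) → ∃w (y = w ∧ zR²w)).
F1: fails — w0R²w0, w0R²w2 but no w with w0=w and w2R²w.
F2: fails — aR²a, aR²c but no w with a=w and cR²w.
F3: fails — vR²v, vR²u but no t with v=t and uR²t.
Valid on no frame.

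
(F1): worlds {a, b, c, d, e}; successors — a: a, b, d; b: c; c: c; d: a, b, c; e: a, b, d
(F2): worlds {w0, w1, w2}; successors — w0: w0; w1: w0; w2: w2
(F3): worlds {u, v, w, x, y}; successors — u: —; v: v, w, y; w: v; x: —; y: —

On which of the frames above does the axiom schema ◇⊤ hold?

(F1), (F2)

Frame correspondent (Sahlqvist): ∀x ∃y Rxy — i.e. seriality.
(F1): satisfies the condition.
(F2): satisfies the condition.
(F3): fails — world u has no successor.
Valid on: (F1), (F2).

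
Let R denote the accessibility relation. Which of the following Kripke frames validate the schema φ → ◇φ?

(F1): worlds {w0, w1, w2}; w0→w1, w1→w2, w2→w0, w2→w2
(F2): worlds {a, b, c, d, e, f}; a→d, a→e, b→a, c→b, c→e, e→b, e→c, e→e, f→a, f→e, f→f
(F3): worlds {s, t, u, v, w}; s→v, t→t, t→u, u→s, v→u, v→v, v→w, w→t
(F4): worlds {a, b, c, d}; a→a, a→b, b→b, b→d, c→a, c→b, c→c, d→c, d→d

(F4)

The schema corresponds to reflexivity: ∀x Rxx.
(F1): fails — world w0 does not see itself.
(F2): fails — world a does not see itself.
(F3): fails — world s does not see itself.
(F4): satisfies the condition.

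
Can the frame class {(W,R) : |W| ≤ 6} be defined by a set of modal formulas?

Any modally definable frame class is closed under disjoint unions.
Any modal formula valid on each of 7 disjoint one-world frames is valid on their disjoint union (validity is preserved under disjoint unions). Each one-world frame has |W|=1≤6, but the union has |W|=7.
So no modal formula (or set of formulas) defines exactly the |W|≤6 frames.

No — not modally definable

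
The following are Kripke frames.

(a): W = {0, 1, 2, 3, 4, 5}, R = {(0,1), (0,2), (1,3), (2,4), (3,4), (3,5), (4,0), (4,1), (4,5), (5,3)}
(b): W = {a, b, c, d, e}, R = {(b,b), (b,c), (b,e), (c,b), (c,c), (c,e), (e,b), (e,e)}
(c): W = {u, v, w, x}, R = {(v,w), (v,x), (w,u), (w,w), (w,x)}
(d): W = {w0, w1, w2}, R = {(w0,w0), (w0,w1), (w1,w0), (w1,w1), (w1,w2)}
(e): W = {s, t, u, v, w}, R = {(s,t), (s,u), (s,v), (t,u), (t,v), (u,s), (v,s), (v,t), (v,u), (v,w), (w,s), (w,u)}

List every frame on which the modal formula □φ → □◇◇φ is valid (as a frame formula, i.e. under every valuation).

(b), (e)

This is the axiom for a generalized confluence (Geach) condition; its first-order frame correspondent is ∀x ∀z (xRz → ∃w (xRw ∧ zR²w)).
(a): fails — 0R1 but no w with 0Rw and 1R²w.
(b): ✓.
(c): fails — vRx but no t with vRt and xR²t.
(d): fails — w1Rw2 but no w with w1Rw and w2R²w.
(e): ✓.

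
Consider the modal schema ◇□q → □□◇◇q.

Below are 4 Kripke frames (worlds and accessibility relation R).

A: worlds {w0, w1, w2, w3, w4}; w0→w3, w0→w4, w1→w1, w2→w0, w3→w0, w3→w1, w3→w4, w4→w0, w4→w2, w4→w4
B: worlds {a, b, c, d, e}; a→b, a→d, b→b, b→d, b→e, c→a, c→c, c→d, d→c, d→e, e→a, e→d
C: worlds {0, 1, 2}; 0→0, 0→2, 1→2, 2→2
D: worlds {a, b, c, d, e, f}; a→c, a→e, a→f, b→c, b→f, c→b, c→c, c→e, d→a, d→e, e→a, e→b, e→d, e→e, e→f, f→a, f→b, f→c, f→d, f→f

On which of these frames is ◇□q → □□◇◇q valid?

B, C, D

This is the axiom for a generalized confluence (Geach) condition; its first-order frame correspondent is ∀x ∀y ∀z ((xRy ∧ xR²z) → ∃w (yRw ∧ zR²w)).
A: fails — w0Rw4, w0R²w1 but no w with w4Rw and w1R²w.
B: condition met.
C: condition met.
D: condition met.
Valid on: B, C, D.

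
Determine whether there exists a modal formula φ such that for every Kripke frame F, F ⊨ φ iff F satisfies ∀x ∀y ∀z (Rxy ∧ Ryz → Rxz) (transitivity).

Yes, by □p → □□p

The condition is transitivity. A defining modal formula is □p → □□p.
Suppose □p→□□p is valid. Take Rxy, Ryz and set V(p)={w : Rxw}. Then □p at x, so □□p at x, so □p at y, so p at z, i.e. Rxz.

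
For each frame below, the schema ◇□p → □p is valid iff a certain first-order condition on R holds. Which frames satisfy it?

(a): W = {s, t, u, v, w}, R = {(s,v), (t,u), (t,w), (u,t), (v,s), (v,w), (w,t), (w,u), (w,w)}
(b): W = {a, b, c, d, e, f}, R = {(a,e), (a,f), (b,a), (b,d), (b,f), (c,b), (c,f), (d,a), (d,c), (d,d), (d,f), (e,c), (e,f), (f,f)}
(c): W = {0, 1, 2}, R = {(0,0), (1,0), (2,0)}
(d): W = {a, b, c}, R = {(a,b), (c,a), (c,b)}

(c)

This is the axiom for the Euclidean property; its first-order frame correspondent is ∀x ∀y ∀z (Rxy ∧ Rxz → Ryz).
(a): fails — Rsv and Rsv but not Rvv.
(b): fails — Rae and Rae but not Ree.
(c): ✓.
(d): fails — Rab and Rab but not Rbb.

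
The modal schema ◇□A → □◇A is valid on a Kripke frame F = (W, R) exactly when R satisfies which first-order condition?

This schema is the .2 axiom.
Its frame correspondent is convergence — ∀x ∀y ∀z (Rxy ∧ Rxz → ∃w (Ryw ∧ Rzw)).

convergence: ∀x ∀y ∀z (Rxy ∧ Rxz → ∃w (Ryw ∧ Rzw))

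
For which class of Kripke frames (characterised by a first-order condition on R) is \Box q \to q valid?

Suppose □q→q is valid. At any x set V(q)={w : Rxw}. Then □q holds at x, so q holds at x, i.e. Rxx.

reflexivity: \forall x Rxx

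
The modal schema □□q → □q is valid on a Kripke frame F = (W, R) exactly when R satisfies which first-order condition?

This schema is the C4 axiom.
Its frame correspondent is density — ∀x ∀y (Rxy → ∃z (Rxz ∧ Rzy)).

Density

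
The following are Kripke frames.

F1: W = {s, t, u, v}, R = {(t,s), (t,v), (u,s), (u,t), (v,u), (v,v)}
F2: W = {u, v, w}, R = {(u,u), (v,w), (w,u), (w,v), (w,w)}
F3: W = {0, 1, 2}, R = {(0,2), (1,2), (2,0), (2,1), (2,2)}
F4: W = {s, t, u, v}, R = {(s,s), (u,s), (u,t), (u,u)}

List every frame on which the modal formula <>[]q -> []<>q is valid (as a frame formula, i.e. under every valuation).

F3

Frame correspondent (Sahlqvist): forall x forall y forall z (Rxy & Rxz -> exists w (Ryw & Rzw)) — i.e. convergence.
F1: fails — Rtv and Rts but v and s have no common successor.
F2: fails — Rwu and Rwv but u and v have no common successor.
F3: holds.
F4: fails — Rus and Rut but s and t have no common successor.
Valid on: F3.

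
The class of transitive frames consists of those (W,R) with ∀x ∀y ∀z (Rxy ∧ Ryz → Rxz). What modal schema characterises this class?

A defining formula is □p → □□p (the 4 axiom).
Suppose □p→□□p is valid. Take Rxy, Ryz and set V(p)={w : Rxw}. Then □p at x, so □□p at x, so □p at y, so p at z, i.e. Rxz.

□p → □□p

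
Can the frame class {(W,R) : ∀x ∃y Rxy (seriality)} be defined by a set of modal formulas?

Definable; □q → ◇q defines it

Yes: it is seriality, defined by the D schema □q → ◇q.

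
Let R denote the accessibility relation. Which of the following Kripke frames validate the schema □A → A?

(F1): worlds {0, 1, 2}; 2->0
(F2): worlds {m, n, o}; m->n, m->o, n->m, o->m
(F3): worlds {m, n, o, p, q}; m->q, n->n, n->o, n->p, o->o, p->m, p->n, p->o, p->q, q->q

The schema corresponds to reflexivity: ∀x Rxx.
(F1): fails — world 0 does not see itself.
(F2): fails — world m does not see itself.
(F3): fails — world m does not see itself.
Valid on no frame.

none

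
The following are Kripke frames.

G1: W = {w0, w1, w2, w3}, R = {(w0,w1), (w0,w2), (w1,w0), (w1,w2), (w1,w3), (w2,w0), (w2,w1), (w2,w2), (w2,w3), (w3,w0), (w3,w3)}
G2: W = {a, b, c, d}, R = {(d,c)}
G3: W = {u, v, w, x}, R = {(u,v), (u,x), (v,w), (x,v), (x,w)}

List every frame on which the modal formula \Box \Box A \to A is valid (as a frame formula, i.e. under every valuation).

G1

The schema corresponds to a generalized confluence (Geach) condition: \forall x \exists w (x R^2 w \wedge x = w).
G1: ✓.
G2: fails — at a but no w with aR²w and a=w.
G3: fails — at u but no t with uR²t and u=t.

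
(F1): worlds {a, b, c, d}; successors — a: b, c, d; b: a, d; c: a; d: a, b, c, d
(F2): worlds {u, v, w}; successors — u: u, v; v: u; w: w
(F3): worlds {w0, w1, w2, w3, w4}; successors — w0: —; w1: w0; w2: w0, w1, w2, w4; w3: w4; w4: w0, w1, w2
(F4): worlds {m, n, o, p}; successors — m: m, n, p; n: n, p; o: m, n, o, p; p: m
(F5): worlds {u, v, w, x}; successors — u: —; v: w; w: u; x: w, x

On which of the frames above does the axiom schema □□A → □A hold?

This is the axiom for density; its first-order frame correspondent is ∀x ∀y (Rxy → ∃z (Rxz ∧ Rzy)).
(F1): fails — Rca but no z with Rcz and Rza.
(F2): holds.
(F3): fails — Rw1w0 but no z with Rw1z and Rzw0.
(F4): holds.
(F5): fails — Rwu but no z with Rwz and Rzu.
Valid on: (F2), (F4).

(F2), (F4)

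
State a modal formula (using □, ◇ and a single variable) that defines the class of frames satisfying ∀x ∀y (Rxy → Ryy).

□(□p → p)

A defining formula is □(□p → p) (the T□ axiom).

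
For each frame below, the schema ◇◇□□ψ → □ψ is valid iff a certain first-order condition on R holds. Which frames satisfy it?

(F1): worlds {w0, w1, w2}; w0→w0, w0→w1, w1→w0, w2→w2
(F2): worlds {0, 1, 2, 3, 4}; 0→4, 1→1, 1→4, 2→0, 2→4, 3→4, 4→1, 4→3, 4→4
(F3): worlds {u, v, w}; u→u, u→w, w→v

(F1)

The schema corresponds to a generalized confluence (Geach) condition: ∀x ∀y ∀z ((xR²y ∧ xRz) → ∃w (yR²w ∧ z = w)).
(F1): ✓.
(F2): fails — 2R²1, 2R0 but no w with 1R²w and 0=w.
(F3): fails — uR²v, uRu but no t with vR²t and u=t.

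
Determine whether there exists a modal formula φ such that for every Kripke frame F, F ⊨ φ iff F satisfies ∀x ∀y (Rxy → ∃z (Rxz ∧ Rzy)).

Definable; □□r → □r defines it

Yes: it is density, defined by the C4 schema □□r → □r.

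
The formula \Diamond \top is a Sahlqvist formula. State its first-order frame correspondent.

Seriality

◇⊤ holds at w iff w has a successor, so frame-validity of ◇⊤ is exactly seriality. Equivalently via □φ → ◇φ:
Suppose □φ→◇φ is valid. At any x set V(φ)=W. Then □φ at x, so ◇φ at x, so x has a successor.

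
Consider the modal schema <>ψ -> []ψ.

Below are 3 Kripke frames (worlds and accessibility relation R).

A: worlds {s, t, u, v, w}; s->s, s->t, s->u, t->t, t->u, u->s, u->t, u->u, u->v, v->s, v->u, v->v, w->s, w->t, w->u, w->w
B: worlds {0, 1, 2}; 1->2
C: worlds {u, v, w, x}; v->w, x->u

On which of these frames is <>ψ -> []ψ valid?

This is the axiom for partial functionality; its first-order frame correspondent is forall x forall y forall z (Rxy & Rxz -> y = z).
A: fails — s sees both s and t.
B: holds.
C: holds.
Valid on: B, C.

B, C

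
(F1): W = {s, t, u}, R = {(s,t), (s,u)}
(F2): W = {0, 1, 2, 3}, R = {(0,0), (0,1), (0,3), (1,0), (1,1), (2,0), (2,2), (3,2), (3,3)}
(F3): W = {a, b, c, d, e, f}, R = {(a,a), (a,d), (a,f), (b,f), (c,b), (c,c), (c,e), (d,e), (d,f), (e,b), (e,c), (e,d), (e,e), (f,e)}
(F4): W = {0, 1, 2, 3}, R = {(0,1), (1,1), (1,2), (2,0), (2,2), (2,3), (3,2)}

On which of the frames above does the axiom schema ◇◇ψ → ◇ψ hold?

(F1)

Frame correspondent (Sahlqvist): ∀x ∀y ∀z (Rxy ∧ Ryz → Rxz) — i.e. transitivity.
(F1): ✓.
(F2): fails — R10 and R03 but not R13.
(F3): fails — Reb and Rbf but not Ref.
(F4): fails — R32 and R23 but not R33.
Valid on: (F1).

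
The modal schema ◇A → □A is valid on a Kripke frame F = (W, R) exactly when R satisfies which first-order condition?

Suppose ◇A→□A is valid. Take Rxy, Rxz and set V(A)={y}. Then ◇A at x, so □A at x, so A at z, i.e. z=y.

partial functionality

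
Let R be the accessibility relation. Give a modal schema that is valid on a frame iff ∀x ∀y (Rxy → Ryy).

□(□ψ → ψ)

The condition is shift-reflexivity. The T□ schema □(□ψ → ψ) defines it.
Suppose □(□ψ→ψ) is valid. Take Rxy and set V(ψ)={w : Ryw}. Then at y, □ψ holds; since □(□ψ→ψ) at x, □ψ→ψ at y, so ψ at y, i.e. Ryy.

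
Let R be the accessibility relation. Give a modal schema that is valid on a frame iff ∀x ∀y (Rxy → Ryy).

□(□q → q)

The condition is shift-reflexivity. The T□ schema □(□q → q) defines it.
Suppose □(□q→q) is valid. Take Rxy and set V(q)={w : Ryw}. Then at y, □q holds; since □(□q→q) at x, □q→q at y, so q at y, i.e. Ryy.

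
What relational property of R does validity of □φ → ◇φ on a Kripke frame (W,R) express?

seriality

Suppose □φ→◇φ is valid. At any x set V(φ)=W. Then □φ at x, so ◇φ at x, so x has a successor.
Conversely, on a frame with seriality the schema holds at every world under every valuation.
Frame condition: ∀x ∃y Rxy.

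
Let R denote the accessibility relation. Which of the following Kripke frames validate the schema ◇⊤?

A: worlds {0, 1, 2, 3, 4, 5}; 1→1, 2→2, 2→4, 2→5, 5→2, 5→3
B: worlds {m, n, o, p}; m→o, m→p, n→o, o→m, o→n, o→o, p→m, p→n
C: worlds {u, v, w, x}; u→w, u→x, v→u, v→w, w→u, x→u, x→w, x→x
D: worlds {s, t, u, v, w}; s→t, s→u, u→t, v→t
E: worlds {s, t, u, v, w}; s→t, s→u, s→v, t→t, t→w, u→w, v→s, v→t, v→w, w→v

B, C, E

This is the axiom for seriality; its first-order frame correspondent is ∀x ∃y Rxy.
A: fails — world 0 has no successor.
B: satisfies the condition.
C: satisfies the condition.
D: fails — world t has no successor.
E: satisfies the condition.
Valid on: B, C, E.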